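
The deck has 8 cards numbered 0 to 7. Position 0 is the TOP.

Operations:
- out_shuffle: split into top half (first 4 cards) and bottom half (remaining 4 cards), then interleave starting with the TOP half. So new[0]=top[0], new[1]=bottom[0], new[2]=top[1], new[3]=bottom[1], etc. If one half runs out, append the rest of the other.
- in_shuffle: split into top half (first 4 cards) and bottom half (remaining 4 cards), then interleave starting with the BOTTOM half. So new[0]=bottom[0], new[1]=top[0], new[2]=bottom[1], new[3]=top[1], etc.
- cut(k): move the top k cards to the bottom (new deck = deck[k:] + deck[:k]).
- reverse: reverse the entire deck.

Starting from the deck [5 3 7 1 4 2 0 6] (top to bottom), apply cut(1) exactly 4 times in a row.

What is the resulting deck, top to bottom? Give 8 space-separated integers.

After op 1 (cut(1)): [3 7 1 4 2 0 6 5]
After op 2 (cut(1)): [7 1 4 2 0 6 5 3]
After op 3 (cut(1)): [1 4 2 0 6 5 3 7]
After op 4 (cut(1)): [4 2 0 6 5 3 7 1]

Answer: 4 2 0 6 5 3 7 1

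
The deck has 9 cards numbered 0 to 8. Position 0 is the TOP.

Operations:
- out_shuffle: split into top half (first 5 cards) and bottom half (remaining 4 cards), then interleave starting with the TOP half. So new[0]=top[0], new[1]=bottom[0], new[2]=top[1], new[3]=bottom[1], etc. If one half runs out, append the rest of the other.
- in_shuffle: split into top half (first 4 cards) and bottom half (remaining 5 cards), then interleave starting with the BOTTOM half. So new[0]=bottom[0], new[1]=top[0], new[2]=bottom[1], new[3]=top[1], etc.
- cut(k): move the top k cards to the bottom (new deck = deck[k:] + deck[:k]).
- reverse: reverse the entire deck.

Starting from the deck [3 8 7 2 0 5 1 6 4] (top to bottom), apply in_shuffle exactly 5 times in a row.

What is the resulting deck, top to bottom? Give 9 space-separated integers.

After op 1 (in_shuffle): [0 3 5 8 1 7 6 2 4]
After op 2 (in_shuffle): [1 0 7 3 6 5 2 8 4]
After op 3 (in_shuffle): [6 1 5 0 2 7 8 3 4]
After op 4 (in_shuffle): [2 6 7 1 8 5 3 0 4]
After op 5 (in_shuffle): [8 2 5 6 3 7 0 1 4]

Answer: 8 2 5 6 3 7 0 1 4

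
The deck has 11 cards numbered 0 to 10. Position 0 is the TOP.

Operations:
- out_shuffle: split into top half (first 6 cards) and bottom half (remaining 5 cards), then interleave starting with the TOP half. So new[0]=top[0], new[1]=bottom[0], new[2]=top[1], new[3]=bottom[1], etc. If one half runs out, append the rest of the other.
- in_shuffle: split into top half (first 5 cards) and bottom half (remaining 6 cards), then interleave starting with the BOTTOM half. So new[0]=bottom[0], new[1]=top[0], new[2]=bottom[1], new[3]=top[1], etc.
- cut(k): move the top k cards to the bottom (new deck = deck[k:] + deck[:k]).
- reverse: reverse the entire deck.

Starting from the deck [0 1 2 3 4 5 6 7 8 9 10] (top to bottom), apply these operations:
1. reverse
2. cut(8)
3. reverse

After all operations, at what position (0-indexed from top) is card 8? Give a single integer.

Answer: 5

Derivation:
After op 1 (reverse): [10 9 8 7 6 5 4 3 2 1 0]
After op 2 (cut(8)): [2 1 0 10 9 8 7 6 5 4 3]
After op 3 (reverse): [3 4 5 6 7 8 9 10 0 1 2]
Card 8 is at position 5.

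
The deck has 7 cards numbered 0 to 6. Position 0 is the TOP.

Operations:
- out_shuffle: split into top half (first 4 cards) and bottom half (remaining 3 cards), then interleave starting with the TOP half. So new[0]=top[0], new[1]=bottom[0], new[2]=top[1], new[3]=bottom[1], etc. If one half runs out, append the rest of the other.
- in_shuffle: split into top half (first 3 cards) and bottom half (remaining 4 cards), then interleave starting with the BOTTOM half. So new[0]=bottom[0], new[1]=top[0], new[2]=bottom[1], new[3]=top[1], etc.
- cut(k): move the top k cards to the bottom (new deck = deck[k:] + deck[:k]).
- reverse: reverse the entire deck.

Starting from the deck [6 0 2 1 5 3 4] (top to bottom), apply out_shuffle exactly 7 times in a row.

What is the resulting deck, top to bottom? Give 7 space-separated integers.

After op 1 (out_shuffle): [6 5 0 3 2 4 1]
After op 2 (out_shuffle): [6 2 5 4 0 1 3]
After op 3 (out_shuffle): [6 0 2 1 5 3 4]
After op 4 (out_shuffle): [6 5 0 3 2 4 1]
After op 5 (out_shuffle): [6 2 5 4 0 1 3]
After op 6 (out_shuffle): [6 0 2 1 5 3 4]
After op 7 (out_shuffle): [6 5 0 3 2 4 1]

Answer: 6 5 0 3 2 4 1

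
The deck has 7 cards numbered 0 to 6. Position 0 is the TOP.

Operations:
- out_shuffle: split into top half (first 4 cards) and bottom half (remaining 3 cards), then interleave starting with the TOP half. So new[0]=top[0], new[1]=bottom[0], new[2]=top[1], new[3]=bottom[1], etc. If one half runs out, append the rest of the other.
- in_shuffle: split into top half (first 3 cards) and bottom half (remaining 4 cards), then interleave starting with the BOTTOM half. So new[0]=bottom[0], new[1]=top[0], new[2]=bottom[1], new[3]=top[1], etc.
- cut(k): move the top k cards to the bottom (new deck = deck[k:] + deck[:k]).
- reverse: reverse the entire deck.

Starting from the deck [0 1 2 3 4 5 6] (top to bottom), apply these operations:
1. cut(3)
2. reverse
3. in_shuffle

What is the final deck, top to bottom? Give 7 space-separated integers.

Answer: 6 2 5 1 4 0 3

Derivation:
After op 1 (cut(3)): [3 4 5 6 0 1 2]
After op 2 (reverse): [2 1 0 6 5 4 3]
After op 3 (in_shuffle): [6 2 5 1 4 0 3]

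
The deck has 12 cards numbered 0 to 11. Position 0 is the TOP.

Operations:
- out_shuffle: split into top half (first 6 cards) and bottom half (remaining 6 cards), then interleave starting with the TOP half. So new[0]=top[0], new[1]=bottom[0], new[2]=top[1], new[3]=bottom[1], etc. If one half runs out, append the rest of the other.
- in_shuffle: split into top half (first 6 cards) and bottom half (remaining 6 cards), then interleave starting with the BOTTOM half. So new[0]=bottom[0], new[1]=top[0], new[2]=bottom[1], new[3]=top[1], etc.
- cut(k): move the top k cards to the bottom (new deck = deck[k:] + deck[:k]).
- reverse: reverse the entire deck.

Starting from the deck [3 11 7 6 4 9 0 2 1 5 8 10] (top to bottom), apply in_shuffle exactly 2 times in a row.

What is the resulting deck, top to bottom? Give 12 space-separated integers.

Answer: 5 0 6 3 8 2 4 11 10 1 9 7

Derivation:
After op 1 (in_shuffle): [0 3 2 11 1 7 5 6 8 4 10 9]
After op 2 (in_shuffle): [5 0 6 3 8 2 4 11 10 1 9 7]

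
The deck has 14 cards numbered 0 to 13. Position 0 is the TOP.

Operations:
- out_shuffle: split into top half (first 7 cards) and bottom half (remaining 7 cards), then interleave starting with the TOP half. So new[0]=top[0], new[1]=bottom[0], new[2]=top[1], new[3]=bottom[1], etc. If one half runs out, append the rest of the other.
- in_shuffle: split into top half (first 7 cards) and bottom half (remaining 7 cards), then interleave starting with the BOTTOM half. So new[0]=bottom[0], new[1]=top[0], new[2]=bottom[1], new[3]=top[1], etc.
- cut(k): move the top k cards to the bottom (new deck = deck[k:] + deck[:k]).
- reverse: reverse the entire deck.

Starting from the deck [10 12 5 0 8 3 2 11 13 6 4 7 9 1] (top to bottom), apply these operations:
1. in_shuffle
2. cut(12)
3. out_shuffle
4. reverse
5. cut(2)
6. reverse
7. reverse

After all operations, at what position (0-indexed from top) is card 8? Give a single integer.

After op 1 (in_shuffle): [11 10 13 12 6 5 4 0 7 8 9 3 1 2]
After op 2 (cut(12)): [1 2 11 10 13 12 6 5 4 0 7 8 9 3]
After op 3 (out_shuffle): [1 5 2 4 11 0 10 7 13 8 12 9 6 3]
After op 4 (reverse): [3 6 9 12 8 13 7 10 0 11 4 2 5 1]
After op 5 (cut(2)): [9 12 8 13 7 10 0 11 4 2 5 1 3 6]
After op 6 (reverse): [6 3 1 5 2 4 11 0 10 7 13 8 12 9]
After op 7 (reverse): [9 12 8 13 7 10 0 11 4 2 5 1 3 6]
Card 8 is at position 2.

Answer: 2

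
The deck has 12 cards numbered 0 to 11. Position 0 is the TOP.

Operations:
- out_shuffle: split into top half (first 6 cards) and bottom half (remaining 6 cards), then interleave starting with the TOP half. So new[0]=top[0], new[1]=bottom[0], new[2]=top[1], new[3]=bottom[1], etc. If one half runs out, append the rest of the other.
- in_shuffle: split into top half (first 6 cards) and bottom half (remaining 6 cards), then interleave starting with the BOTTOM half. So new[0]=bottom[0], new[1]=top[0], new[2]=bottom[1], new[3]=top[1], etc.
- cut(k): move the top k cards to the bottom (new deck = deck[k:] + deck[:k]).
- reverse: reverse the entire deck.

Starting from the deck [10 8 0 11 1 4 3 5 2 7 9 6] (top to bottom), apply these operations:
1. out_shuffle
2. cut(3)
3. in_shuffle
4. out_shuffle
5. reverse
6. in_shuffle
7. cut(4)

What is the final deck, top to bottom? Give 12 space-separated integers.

After op 1 (out_shuffle): [10 3 8 5 0 2 11 7 1 9 4 6]
After op 2 (cut(3)): [5 0 2 11 7 1 9 4 6 10 3 8]
After op 3 (in_shuffle): [9 5 4 0 6 2 10 11 3 7 8 1]
After op 4 (out_shuffle): [9 10 5 11 4 3 0 7 6 8 2 1]
After op 5 (reverse): [1 2 8 6 7 0 3 4 11 5 10 9]
After op 6 (in_shuffle): [3 1 4 2 11 8 5 6 10 7 9 0]
After op 7 (cut(4)): [11 8 5 6 10 7 9 0 3 1 4 2]

Answer: 11 8 5 6 10 7 9 0 3 1 4 2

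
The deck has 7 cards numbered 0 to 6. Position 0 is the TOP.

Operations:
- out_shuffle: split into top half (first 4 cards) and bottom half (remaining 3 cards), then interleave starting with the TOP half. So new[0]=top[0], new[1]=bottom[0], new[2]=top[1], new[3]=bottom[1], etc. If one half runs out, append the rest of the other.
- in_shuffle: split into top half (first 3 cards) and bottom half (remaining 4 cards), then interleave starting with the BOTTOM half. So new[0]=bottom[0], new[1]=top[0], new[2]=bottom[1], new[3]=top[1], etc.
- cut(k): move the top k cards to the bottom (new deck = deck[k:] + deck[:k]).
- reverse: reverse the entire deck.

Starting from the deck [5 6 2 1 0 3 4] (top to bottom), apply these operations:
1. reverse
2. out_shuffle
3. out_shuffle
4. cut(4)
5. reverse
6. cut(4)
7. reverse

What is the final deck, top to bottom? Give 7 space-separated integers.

Answer: 4 0 2 5 3 1 6

Derivation:
After op 1 (reverse): [4 3 0 1 2 6 5]
After op 2 (out_shuffle): [4 2 3 6 0 5 1]
After op 3 (out_shuffle): [4 0 2 5 3 1 6]
After op 4 (cut(4)): [3 1 6 4 0 2 5]
After op 5 (reverse): [5 2 0 4 6 1 3]
After op 6 (cut(4)): [6 1 3 5 2 0 4]
After op 7 (reverse): [4 0 2 5 3 1 6]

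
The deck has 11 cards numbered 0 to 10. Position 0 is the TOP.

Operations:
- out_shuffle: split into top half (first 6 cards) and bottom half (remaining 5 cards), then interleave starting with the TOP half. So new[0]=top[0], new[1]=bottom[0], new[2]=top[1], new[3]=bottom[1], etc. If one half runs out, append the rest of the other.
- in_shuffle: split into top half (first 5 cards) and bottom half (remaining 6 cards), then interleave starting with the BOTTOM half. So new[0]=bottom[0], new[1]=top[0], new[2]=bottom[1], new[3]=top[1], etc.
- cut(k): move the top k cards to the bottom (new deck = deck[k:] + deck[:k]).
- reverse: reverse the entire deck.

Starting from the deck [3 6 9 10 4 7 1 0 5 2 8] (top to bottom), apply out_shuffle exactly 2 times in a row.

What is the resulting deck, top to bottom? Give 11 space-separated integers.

Answer: 3 10 1 2 6 4 0 8 9 7 5

Derivation:
After op 1 (out_shuffle): [3 1 6 0 9 5 10 2 4 8 7]
After op 2 (out_shuffle): [3 10 1 2 6 4 0 8 9 7 5]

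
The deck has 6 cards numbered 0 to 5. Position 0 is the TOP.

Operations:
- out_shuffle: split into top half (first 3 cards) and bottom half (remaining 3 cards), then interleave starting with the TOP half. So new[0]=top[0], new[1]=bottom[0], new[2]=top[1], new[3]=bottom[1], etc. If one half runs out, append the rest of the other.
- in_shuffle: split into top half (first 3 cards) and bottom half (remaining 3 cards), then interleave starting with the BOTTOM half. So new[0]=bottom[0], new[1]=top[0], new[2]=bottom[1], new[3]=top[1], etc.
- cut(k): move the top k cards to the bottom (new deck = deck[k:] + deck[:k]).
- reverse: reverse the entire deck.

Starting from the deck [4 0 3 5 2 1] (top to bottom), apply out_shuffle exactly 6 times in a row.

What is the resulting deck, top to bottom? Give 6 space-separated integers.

After op 1 (out_shuffle): [4 5 0 2 3 1]
After op 2 (out_shuffle): [4 2 5 3 0 1]
After op 3 (out_shuffle): [4 3 2 0 5 1]
After op 4 (out_shuffle): [4 0 3 5 2 1]
After op 5 (out_shuffle): [4 5 0 2 3 1]
After op 6 (out_shuffle): [4 2 5 3 0 1]

Answer: 4 2 5 3 0 1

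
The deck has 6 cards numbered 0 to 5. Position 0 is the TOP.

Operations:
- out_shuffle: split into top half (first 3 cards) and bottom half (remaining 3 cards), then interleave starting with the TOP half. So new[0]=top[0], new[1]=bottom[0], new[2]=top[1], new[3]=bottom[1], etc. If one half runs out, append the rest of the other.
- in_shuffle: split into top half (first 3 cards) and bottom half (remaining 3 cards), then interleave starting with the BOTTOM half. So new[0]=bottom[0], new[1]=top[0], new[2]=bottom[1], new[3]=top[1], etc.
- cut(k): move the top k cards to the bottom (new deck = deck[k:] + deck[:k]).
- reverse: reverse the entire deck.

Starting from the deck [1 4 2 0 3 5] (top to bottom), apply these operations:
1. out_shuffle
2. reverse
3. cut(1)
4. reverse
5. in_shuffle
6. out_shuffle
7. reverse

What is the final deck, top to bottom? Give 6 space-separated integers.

Answer: 0 3 2 5 1 4

Derivation:
After op 1 (out_shuffle): [1 0 4 3 2 5]
After op 2 (reverse): [5 2 3 4 0 1]
After op 3 (cut(1)): [2 3 4 0 1 5]
After op 4 (reverse): [5 1 0 4 3 2]
After op 5 (in_shuffle): [4 5 3 1 2 0]
After op 6 (out_shuffle): [4 1 5 2 3 0]
After op 7 (reverse): [0 3 2 5 1 4]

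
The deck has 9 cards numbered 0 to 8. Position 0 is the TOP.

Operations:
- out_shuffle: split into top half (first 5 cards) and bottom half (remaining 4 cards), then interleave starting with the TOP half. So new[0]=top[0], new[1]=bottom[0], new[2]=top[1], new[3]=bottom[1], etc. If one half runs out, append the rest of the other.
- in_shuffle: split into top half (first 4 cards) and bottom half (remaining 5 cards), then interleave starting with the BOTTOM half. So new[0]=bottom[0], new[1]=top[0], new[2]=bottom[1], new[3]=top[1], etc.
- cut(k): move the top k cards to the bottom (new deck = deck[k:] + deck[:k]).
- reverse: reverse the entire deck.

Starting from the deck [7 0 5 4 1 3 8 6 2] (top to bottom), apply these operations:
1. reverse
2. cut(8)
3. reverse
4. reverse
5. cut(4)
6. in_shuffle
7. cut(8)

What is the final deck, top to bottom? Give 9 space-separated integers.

After op 1 (reverse): [2 6 8 3 1 4 5 0 7]
After op 2 (cut(8)): [7 2 6 8 3 1 4 5 0]
After op 3 (reverse): [0 5 4 1 3 8 6 2 7]
After op 4 (reverse): [7 2 6 8 3 1 4 5 0]
After op 5 (cut(4)): [3 1 4 5 0 7 2 6 8]
After op 6 (in_shuffle): [0 3 7 1 2 4 6 5 8]
After op 7 (cut(8)): [8 0 3 7 1 2 4 6 5]

Answer: 8 0 3 7 1 2 4 6 5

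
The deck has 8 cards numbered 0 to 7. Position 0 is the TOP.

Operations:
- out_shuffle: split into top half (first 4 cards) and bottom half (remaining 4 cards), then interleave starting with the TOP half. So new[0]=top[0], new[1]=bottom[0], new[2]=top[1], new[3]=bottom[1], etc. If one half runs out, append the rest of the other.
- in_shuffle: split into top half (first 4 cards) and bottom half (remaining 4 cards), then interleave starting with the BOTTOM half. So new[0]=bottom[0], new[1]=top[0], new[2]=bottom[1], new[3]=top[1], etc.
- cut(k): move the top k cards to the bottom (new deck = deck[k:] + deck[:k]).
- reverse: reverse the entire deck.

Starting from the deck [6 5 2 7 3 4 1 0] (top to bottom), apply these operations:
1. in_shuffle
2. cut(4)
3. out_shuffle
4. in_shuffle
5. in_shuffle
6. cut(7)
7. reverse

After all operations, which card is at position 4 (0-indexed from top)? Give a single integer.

After op 1 (in_shuffle): [3 6 4 5 1 2 0 7]
After op 2 (cut(4)): [1 2 0 7 3 6 4 5]
After op 3 (out_shuffle): [1 3 2 6 0 4 7 5]
After op 4 (in_shuffle): [0 1 4 3 7 2 5 6]
After op 5 (in_shuffle): [7 0 2 1 5 4 6 3]
After op 6 (cut(7)): [3 7 0 2 1 5 4 6]
After op 7 (reverse): [6 4 5 1 2 0 7 3]
Position 4: card 2.

Answer: 2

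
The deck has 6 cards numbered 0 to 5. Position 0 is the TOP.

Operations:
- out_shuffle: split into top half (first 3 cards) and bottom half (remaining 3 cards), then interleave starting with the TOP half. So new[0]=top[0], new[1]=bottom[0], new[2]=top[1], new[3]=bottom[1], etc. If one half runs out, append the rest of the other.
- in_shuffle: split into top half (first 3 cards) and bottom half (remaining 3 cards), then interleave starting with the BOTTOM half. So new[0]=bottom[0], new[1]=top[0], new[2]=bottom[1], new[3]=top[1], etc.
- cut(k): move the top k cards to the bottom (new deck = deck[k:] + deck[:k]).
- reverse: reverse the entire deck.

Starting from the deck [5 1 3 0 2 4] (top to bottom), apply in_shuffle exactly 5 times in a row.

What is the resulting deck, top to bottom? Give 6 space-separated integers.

After op 1 (in_shuffle): [0 5 2 1 4 3]
After op 2 (in_shuffle): [1 0 4 5 3 2]
After op 3 (in_shuffle): [5 1 3 0 2 4]
After op 4 (in_shuffle): [0 5 2 1 4 3]
After op 5 (in_shuffle): [1 0 4 5 3 2]

Answer: 1 0 4 5 3 2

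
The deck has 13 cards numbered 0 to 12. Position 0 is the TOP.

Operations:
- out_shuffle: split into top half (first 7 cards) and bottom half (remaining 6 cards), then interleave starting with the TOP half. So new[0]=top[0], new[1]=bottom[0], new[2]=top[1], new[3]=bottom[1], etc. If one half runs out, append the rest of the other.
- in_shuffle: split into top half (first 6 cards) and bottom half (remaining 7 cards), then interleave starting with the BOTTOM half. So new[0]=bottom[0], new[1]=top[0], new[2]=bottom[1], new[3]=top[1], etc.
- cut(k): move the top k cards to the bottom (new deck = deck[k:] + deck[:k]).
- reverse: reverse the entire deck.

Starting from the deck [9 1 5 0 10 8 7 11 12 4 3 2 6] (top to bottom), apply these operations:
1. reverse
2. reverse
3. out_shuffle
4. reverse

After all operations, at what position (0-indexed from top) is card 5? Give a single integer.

Answer: 8

Derivation:
After op 1 (reverse): [6 2 3 4 12 11 7 8 10 0 5 1 9]
After op 2 (reverse): [9 1 5 0 10 8 7 11 12 4 3 2 6]
After op 3 (out_shuffle): [9 11 1 12 5 4 0 3 10 2 8 6 7]
After op 4 (reverse): [7 6 8 2 10 3 0 4 5 12 1 11 9]
Card 5 is at position 8.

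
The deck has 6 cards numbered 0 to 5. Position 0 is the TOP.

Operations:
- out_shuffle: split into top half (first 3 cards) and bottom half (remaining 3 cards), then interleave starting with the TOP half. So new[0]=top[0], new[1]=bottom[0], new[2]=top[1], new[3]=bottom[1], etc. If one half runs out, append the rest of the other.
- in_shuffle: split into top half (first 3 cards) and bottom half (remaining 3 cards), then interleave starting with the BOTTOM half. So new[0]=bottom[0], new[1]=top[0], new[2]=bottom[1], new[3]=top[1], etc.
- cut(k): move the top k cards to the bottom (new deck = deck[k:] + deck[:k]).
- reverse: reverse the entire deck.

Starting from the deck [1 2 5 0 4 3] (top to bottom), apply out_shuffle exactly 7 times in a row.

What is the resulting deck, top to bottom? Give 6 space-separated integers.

Answer: 1 5 4 2 0 3

Derivation:
After op 1 (out_shuffle): [1 0 2 4 5 3]
After op 2 (out_shuffle): [1 4 0 5 2 3]
After op 3 (out_shuffle): [1 5 4 2 0 3]
After op 4 (out_shuffle): [1 2 5 0 4 3]
After op 5 (out_shuffle): [1 0 2 4 5 3]
After op 6 (out_shuffle): [1 4 0 5 2 3]
After op 7 (out_shuffle): [1 5 4 2 0 3]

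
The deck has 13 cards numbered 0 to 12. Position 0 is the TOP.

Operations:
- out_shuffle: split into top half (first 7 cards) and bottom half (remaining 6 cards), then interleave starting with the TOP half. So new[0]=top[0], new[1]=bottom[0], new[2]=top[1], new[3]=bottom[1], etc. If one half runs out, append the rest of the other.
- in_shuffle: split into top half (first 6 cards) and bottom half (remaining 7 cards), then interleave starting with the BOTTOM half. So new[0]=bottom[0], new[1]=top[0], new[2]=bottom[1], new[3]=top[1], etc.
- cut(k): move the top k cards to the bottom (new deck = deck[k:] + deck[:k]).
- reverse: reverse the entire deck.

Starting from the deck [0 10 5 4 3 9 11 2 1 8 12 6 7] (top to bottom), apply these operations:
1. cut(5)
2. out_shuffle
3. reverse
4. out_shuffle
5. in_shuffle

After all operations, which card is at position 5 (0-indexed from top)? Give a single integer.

Answer: 3

Derivation:
After op 1 (cut(5)): [9 11 2 1 8 12 6 7 0 10 5 4 3]
After op 2 (out_shuffle): [9 7 11 0 2 10 1 5 8 4 12 3 6]
After op 3 (reverse): [6 3 12 4 8 5 1 10 2 0 11 7 9]
After op 4 (out_shuffle): [6 10 3 2 12 0 4 11 8 7 5 9 1]
After op 5 (in_shuffle): [4 6 11 10 8 3 7 2 5 12 9 0 1]
Position 5: card 3.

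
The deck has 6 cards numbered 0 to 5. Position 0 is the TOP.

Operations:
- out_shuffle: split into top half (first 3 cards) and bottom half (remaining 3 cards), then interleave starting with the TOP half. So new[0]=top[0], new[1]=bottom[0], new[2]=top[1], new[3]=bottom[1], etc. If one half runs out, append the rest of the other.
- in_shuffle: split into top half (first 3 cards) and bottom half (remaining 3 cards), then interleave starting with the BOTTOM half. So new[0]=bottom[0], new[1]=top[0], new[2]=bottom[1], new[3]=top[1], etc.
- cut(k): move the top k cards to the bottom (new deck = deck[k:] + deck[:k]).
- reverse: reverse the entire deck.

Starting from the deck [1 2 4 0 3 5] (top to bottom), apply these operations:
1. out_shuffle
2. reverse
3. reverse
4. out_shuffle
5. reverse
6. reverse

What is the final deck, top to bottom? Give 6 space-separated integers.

After op 1 (out_shuffle): [1 0 2 3 4 5]
After op 2 (reverse): [5 4 3 2 0 1]
After op 3 (reverse): [1 0 2 3 4 5]
After op 4 (out_shuffle): [1 3 0 4 2 5]
After op 5 (reverse): [5 2 4 0 3 1]
After op 6 (reverse): [1 3 0 4 2 5]

Answer: 1 3 0 4 2 5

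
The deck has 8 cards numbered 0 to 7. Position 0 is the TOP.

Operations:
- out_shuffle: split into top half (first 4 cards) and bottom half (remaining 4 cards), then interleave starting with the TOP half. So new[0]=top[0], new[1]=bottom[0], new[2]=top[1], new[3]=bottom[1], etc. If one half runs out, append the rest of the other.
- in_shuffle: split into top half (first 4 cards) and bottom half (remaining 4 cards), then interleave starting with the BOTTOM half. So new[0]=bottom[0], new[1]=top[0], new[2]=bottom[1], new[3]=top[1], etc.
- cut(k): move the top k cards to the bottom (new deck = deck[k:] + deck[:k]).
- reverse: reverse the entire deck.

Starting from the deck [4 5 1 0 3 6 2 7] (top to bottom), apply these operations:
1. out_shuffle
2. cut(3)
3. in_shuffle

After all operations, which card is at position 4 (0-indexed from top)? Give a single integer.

After op 1 (out_shuffle): [4 3 5 6 1 2 0 7]
After op 2 (cut(3)): [6 1 2 0 7 4 3 5]
After op 3 (in_shuffle): [7 6 4 1 3 2 5 0]
Position 4: card 3.

Answer: 3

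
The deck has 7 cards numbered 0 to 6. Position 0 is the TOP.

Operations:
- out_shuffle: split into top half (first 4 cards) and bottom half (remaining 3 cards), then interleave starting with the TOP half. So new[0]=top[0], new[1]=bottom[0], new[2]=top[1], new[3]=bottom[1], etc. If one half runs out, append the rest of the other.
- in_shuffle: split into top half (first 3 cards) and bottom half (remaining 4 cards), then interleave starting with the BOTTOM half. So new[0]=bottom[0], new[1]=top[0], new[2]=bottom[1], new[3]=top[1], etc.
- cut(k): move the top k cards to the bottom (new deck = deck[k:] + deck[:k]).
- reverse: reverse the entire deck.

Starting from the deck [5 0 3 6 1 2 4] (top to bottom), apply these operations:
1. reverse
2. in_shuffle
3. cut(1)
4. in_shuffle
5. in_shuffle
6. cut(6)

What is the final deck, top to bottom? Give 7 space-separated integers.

After op 1 (reverse): [4 2 1 6 3 0 5]
After op 2 (in_shuffle): [6 4 3 2 0 1 5]
After op 3 (cut(1)): [4 3 2 0 1 5 6]
After op 4 (in_shuffle): [0 4 1 3 5 2 6]
After op 5 (in_shuffle): [3 0 5 4 2 1 6]
After op 6 (cut(6)): [6 3 0 5 4 2 1]

Answer: 6 3 0 5 4 2 1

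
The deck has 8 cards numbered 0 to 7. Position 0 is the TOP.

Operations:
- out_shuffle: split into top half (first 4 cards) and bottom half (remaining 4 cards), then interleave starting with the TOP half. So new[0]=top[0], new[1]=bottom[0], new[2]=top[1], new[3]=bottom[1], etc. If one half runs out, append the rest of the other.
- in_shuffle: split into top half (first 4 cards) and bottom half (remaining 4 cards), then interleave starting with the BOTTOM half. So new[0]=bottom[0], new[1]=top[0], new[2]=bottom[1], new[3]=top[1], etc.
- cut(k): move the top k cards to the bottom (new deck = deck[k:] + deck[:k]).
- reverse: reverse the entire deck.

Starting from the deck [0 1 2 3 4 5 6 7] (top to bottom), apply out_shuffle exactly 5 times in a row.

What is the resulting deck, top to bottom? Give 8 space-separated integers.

After op 1 (out_shuffle): [0 4 1 5 2 6 3 7]
After op 2 (out_shuffle): [0 2 4 6 1 3 5 7]
After op 3 (out_shuffle): [0 1 2 3 4 5 6 7]
After op 4 (out_shuffle): [0 4 1 5 2 6 3 7]
After op 5 (out_shuffle): [0 2 4 6 1 3 5 7]

Answer: 0 2 4 6 1 3 5 7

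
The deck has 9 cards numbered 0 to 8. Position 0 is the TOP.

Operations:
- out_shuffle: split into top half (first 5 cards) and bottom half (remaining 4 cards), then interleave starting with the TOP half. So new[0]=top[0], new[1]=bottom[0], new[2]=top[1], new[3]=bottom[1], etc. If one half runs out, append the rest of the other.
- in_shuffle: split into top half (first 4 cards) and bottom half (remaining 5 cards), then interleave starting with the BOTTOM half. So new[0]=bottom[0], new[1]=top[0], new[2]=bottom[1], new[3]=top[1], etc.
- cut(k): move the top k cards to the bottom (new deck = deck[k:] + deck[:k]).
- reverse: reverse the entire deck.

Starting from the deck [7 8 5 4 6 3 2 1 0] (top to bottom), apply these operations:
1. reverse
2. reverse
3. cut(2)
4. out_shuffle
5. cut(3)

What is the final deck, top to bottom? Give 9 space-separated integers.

Answer: 0 6 7 3 8 2 5 1 4

Derivation:
After op 1 (reverse): [0 1 2 3 6 4 5 8 7]
After op 2 (reverse): [7 8 5 4 6 3 2 1 0]
After op 3 (cut(2)): [5 4 6 3 2 1 0 7 8]
After op 4 (out_shuffle): [5 1 4 0 6 7 3 8 2]
After op 5 (cut(3)): [0 6 7 3 8 2 5 1 4]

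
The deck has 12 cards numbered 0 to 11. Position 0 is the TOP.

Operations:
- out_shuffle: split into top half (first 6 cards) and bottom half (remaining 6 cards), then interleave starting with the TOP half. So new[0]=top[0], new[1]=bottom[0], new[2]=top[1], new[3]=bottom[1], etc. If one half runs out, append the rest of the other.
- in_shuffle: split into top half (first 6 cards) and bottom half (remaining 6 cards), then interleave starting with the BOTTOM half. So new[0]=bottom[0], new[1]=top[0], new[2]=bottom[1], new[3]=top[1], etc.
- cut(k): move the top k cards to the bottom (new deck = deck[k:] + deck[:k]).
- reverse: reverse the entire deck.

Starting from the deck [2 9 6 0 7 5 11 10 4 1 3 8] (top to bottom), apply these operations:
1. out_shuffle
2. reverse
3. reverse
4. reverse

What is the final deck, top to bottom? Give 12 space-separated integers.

Answer: 8 5 3 7 1 0 4 6 10 9 11 2

Derivation:
After op 1 (out_shuffle): [2 11 9 10 6 4 0 1 7 3 5 8]
After op 2 (reverse): [8 5 3 7 1 0 4 6 10 9 11 2]
After op 3 (reverse): [2 11 9 10 6 4 0 1 7 3 5 8]
After op 4 (reverse): [8 5 3 7 1 0 4 6 10 9 11 2]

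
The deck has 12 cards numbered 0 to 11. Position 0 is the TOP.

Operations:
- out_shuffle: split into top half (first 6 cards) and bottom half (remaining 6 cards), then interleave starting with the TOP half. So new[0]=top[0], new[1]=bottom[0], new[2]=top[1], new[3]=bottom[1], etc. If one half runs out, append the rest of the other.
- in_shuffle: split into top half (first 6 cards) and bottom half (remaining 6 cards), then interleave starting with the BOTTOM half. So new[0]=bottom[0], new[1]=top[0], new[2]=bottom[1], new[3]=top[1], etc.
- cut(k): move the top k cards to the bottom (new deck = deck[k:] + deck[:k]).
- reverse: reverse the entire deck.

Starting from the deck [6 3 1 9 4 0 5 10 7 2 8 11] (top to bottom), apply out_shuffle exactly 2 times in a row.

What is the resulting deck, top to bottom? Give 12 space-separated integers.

After op 1 (out_shuffle): [6 5 3 10 1 7 9 2 4 8 0 11]
After op 2 (out_shuffle): [6 9 5 2 3 4 10 8 1 0 7 11]

Answer: 6 9 5 2 3 4 10 8 1 0 7 11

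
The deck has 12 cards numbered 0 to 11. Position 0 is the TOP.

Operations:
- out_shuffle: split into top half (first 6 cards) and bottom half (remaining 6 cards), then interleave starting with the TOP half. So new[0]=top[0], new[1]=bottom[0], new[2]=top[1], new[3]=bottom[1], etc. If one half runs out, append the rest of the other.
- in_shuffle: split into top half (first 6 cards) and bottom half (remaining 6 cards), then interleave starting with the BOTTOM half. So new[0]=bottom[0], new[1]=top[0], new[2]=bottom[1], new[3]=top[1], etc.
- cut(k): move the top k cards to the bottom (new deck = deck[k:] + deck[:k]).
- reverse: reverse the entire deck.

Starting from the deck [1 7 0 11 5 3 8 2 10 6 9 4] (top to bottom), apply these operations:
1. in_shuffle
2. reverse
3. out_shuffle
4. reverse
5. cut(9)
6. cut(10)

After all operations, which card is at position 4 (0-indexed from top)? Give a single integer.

Answer: 3

Derivation:
After op 1 (in_shuffle): [8 1 2 7 10 0 6 11 9 5 4 3]
After op 2 (reverse): [3 4 5 9 11 6 0 10 7 2 1 8]
After op 3 (out_shuffle): [3 0 4 10 5 7 9 2 11 1 6 8]
After op 4 (reverse): [8 6 1 11 2 9 7 5 10 4 0 3]
After op 5 (cut(9)): [4 0 3 8 6 1 11 2 9 7 5 10]
After op 6 (cut(10)): [5 10 4 0 3 8 6 1 11 2 9 7]
Position 4: card 3.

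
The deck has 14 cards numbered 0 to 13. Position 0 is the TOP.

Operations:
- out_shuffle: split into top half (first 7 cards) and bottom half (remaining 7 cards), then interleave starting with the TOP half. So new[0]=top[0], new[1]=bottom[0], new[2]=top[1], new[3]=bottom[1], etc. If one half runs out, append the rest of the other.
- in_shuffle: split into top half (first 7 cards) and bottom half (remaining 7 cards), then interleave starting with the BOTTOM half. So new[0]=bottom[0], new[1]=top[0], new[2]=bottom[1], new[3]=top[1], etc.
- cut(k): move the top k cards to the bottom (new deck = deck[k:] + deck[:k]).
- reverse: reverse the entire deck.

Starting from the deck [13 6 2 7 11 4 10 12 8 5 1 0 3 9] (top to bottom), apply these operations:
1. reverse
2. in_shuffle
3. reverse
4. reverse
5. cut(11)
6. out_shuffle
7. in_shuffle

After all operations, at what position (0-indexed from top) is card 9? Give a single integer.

After op 1 (reverse): [9 3 0 1 5 8 12 10 4 11 7 2 6 13]
After op 2 (in_shuffle): [10 9 4 3 11 0 7 1 2 5 6 8 13 12]
After op 3 (reverse): [12 13 8 6 5 2 1 7 0 11 3 4 9 10]
After op 4 (reverse): [10 9 4 3 11 0 7 1 2 5 6 8 13 12]
After op 5 (cut(11)): [8 13 12 10 9 4 3 11 0 7 1 2 5 6]
After op 6 (out_shuffle): [8 11 13 0 12 7 10 1 9 2 4 5 3 6]
After op 7 (in_shuffle): [1 8 9 11 2 13 4 0 5 12 3 7 6 10]
Card 9 is at position 2.

Answer: 2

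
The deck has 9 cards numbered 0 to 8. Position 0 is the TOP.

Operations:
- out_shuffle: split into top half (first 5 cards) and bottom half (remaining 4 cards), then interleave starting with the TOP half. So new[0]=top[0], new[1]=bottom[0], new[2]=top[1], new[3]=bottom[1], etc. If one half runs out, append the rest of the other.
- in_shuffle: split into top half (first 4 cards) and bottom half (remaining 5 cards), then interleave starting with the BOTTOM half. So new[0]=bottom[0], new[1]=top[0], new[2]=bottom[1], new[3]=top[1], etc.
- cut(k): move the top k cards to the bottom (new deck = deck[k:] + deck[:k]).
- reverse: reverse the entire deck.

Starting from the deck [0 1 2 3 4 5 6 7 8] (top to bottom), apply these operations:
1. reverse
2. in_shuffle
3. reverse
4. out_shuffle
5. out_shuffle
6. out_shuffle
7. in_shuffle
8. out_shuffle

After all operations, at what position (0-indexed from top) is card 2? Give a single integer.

Answer: 4

Derivation:
After op 1 (reverse): [8 7 6 5 4 3 2 1 0]
After op 2 (in_shuffle): [4 8 3 7 2 6 1 5 0]
After op 3 (reverse): [0 5 1 6 2 7 3 8 4]
After op 4 (out_shuffle): [0 7 5 3 1 8 6 4 2]
After op 5 (out_shuffle): [0 8 7 6 5 4 3 2 1]
After op 6 (out_shuffle): [0 4 8 3 7 2 6 1 5]
After op 7 (in_shuffle): [7 0 2 4 6 8 1 3 5]
After op 8 (out_shuffle): [7 8 0 1 2 3 4 5 6]
Card 2 is at position 4.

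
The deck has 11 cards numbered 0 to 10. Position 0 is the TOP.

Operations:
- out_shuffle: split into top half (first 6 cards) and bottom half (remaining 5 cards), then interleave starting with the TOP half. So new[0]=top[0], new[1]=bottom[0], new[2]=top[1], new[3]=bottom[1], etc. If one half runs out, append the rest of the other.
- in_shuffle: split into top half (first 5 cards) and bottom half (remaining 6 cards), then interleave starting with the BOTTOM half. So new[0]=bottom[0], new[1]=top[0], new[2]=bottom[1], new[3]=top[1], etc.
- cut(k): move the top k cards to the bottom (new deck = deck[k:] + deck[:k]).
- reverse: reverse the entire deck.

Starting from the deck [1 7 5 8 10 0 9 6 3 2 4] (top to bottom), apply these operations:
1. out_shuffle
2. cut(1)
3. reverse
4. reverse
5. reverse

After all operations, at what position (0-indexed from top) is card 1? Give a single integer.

After op 1 (out_shuffle): [1 9 7 6 5 3 8 2 10 4 0]
After op 2 (cut(1)): [9 7 6 5 3 8 2 10 4 0 1]
After op 3 (reverse): [1 0 4 10 2 8 3 5 6 7 9]
After op 4 (reverse): [9 7 6 5 3 8 2 10 4 0 1]
After op 5 (reverse): [1 0 4 10 2 8 3 5 6 7 9]
Card 1 is at position 0.

Answer: 0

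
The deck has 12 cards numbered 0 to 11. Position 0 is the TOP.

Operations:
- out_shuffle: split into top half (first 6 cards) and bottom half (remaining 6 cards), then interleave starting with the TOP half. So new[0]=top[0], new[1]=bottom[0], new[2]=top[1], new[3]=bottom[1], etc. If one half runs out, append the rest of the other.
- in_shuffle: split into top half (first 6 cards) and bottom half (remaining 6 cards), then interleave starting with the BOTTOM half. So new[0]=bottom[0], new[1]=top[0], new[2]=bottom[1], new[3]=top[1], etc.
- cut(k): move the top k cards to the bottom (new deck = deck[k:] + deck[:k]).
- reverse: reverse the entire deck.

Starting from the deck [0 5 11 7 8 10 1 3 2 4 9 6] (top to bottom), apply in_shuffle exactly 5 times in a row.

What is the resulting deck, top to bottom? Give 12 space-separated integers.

After op 1 (in_shuffle): [1 0 3 5 2 11 4 7 9 8 6 10]
After op 2 (in_shuffle): [4 1 7 0 9 3 8 5 6 2 10 11]
After op 3 (in_shuffle): [8 4 5 1 6 7 2 0 10 9 11 3]
After op 4 (in_shuffle): [2 8 0 4 10 5 9 1 11 6 3 7]
After op 5 (in_shuffle): [9 2 1 8 11 0 6 4 3 10 7 5]

Answer: 9 2 1 8 11 0 6 4 3 10 7 5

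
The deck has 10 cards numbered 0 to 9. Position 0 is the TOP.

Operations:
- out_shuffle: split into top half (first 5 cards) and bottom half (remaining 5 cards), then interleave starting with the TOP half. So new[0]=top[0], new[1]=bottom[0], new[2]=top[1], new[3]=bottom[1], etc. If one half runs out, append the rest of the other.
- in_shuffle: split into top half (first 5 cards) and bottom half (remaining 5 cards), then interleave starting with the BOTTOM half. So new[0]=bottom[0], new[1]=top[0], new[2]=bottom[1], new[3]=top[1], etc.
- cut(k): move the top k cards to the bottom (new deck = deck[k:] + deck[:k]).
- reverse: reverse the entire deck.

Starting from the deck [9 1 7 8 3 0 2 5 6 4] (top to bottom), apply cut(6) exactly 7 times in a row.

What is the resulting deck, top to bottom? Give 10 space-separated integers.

Answer: 7 8 3 0 2 5 6 4 9 1

Derivation:
After op 1 (cut(6)): [2 5 6 4 9 1 7 8 3 0]
After op 2 (cut(6)): [7 8 3 0 2 5 6 4 9 1]
After op 3 (cut(6)): [6 4 9 1 7 8 3 0 2 5]
After op 4 (cut(6)): [3 0 2 5 6 4 9 1 7 8]
After op 5 (cut(6)): [9 1 7 8 3 0 2 5 6 4]
After op 6 (cut(6)): [2 5 6 4 9 1 7 8 3 0]
After op 7 (cut(6)): [7 8 3 0 2 5 6 4 9 1]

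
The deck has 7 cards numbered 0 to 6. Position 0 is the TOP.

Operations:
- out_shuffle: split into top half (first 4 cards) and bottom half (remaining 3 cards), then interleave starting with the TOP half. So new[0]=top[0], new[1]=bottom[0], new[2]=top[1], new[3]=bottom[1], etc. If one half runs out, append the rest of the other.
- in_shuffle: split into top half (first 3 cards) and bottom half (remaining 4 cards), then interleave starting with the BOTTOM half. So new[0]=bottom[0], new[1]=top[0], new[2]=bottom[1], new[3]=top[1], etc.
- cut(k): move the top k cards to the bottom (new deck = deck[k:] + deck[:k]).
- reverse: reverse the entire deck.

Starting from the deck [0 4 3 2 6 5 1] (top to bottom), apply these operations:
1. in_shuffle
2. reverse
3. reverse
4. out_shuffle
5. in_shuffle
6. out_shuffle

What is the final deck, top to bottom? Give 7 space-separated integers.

After op 1 (in_shuffle): [2 0 6 4 5 3 1]
After op 2 (reverse): [1 3 5 4 6 0 2]
After op 3 (reverse): [2 0 6 4 5 3 1]
After op 4 (out_shuffle): [2 5 0 3 6 1 4]
After op 5 (in_shuffle): [3 2 6 5 1 0 4]
After op 6 (out_shuffle): [3 1 2 0 6 4 5]

Answer: 3 1 2 0 6 4 5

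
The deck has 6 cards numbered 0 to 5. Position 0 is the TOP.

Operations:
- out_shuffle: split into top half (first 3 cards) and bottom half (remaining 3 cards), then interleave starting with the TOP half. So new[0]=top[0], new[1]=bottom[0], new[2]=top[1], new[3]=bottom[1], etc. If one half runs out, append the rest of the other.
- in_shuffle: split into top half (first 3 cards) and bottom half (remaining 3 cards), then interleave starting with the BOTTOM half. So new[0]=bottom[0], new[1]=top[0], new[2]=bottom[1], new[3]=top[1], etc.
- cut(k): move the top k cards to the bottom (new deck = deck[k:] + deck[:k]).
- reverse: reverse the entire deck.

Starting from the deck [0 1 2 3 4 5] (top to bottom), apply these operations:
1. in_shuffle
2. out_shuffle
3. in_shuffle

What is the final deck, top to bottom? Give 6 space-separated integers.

After op 1 (in_shuffle): [3 0 4 1 5 2]
After op 2 (out_shuffle): [3 1 0 5 4 2]
After op 3 (in_shuffle): [5 3 4 1 2 0]

Answer: 5 3 4 1 2 0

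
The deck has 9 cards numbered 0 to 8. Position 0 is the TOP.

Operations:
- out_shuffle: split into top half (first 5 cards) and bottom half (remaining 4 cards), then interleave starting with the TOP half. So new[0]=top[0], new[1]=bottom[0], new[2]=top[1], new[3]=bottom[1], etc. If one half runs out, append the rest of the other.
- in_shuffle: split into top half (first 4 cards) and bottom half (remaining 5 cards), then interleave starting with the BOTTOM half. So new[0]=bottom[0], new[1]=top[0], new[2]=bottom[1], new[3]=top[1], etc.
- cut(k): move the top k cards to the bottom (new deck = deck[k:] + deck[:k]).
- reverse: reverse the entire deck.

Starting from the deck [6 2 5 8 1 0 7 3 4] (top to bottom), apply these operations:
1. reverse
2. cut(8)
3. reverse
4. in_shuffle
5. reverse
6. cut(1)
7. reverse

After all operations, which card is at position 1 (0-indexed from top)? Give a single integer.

After op 1 (reverse): [4 3 7 0 1 8 5 2 6]
After op 2 (cut(8)): [6 4 3 7 0 1 8 5 2]
After op 3 (reverse): [2 5 8 1 0 7 3 4 6]
After op 4 (in_shuffle): [0 2 7 5 3 8 4 1 6]
After op 5 (reverse): [6 1 4 8 3 5 7 2 0]
After op 6 (cut(1)): [1 4 8 3 5 7 2 0 6]
After op 7 (reverse): [6 0 2 7 5 3 8 4 1]
Position 1: card 0.

Answer: 0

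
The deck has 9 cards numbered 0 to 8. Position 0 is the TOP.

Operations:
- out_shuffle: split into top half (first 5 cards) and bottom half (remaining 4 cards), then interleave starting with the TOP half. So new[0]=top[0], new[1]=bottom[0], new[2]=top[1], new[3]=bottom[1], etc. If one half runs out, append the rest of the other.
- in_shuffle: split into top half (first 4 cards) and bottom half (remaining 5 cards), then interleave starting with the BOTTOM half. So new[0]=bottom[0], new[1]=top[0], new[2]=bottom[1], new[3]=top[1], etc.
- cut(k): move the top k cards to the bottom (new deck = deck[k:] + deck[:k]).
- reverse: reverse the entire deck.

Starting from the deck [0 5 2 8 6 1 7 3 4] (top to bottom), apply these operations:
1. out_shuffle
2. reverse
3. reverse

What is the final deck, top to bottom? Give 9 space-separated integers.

After op 1 (out_shuffle): [0 1 5 7 2 3 8 4 6]
After op 2 (reverse): [6 4 8 3 2 7 5 1 0]
After op 3 (reverse): [0 1 5 7 2 3 8 4 6]

Answer: 0 1 5 7 2 3 8 4 6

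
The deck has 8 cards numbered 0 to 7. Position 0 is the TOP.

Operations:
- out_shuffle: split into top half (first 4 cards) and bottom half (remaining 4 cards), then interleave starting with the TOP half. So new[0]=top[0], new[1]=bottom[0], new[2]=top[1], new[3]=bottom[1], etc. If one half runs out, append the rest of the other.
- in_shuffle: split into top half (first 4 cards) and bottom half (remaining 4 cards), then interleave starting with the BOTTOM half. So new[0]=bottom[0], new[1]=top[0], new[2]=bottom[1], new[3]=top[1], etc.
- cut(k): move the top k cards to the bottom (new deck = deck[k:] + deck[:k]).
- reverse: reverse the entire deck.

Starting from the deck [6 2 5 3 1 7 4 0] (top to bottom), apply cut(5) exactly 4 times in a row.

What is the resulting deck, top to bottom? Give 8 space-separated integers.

Answer: 1 7 4 0 6 2 5 3

Derivation:
After op 1 (cut(5)): [7 4 0 6 2 5 3 1]
After op 2 (cut(5)): [5 3 1 7 4 0 6 2]
After op 3 (cut(5)): [0 6 2 5 3 1 7 4]
After op 4 (cut(5)): [1 7 4 0 6 2 5 3]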